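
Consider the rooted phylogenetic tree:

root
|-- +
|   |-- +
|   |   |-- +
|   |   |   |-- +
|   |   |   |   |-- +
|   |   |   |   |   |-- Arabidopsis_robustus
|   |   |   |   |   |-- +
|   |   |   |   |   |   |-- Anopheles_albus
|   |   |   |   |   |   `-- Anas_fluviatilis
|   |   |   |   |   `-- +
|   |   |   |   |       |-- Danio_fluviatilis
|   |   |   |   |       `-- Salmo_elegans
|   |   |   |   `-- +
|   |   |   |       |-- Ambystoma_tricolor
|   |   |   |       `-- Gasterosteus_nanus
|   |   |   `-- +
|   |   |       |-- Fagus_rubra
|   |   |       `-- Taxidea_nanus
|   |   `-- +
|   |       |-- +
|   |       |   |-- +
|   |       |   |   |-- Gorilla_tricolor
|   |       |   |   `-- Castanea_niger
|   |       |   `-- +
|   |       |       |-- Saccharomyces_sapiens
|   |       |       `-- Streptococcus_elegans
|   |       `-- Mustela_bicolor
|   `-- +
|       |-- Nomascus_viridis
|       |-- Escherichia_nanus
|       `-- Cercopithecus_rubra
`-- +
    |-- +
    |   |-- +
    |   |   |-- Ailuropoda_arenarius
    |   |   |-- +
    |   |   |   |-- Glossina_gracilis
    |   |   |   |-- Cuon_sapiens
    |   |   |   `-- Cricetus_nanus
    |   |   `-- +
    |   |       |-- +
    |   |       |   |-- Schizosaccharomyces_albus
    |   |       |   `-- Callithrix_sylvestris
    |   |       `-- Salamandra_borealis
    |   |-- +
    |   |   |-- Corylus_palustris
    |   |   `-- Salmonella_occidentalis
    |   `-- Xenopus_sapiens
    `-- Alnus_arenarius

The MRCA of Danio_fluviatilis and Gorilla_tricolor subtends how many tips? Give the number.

The MRCA of Danio_fluviatilis and Gorilla_tricolor is the node subtending ((((Arabidopsis_robustus,(Anopheles_albus,Anas_fluviatilis),(Danio_fluviatilis,Salmo_elegans)),(Ambystoma_tricolor,Gasterosteus_nanus)),(Fagus_rubra,Taxidea_nanus)),(((Gorilla_tricolor,Castanea_niger),(Saccharomyces_sapiens,Streptococcus_elegans)),Mustela_bicolor)).
That clade contains 14 terminal taxa: Ambystoma_tricolor, Anas_fluviatilis, Anopheles_albus, Arabidopsis_robustus, Castanea_niger, Danio_fluviatilis, Fagus_rubra, Gasterosteus_nanus, Gorilla_tricolor, Mustela_bicolor, Saccharomyces_sapiens, Salmo_elegans, Streptococcus_elegans, Taxidea_nanus.

14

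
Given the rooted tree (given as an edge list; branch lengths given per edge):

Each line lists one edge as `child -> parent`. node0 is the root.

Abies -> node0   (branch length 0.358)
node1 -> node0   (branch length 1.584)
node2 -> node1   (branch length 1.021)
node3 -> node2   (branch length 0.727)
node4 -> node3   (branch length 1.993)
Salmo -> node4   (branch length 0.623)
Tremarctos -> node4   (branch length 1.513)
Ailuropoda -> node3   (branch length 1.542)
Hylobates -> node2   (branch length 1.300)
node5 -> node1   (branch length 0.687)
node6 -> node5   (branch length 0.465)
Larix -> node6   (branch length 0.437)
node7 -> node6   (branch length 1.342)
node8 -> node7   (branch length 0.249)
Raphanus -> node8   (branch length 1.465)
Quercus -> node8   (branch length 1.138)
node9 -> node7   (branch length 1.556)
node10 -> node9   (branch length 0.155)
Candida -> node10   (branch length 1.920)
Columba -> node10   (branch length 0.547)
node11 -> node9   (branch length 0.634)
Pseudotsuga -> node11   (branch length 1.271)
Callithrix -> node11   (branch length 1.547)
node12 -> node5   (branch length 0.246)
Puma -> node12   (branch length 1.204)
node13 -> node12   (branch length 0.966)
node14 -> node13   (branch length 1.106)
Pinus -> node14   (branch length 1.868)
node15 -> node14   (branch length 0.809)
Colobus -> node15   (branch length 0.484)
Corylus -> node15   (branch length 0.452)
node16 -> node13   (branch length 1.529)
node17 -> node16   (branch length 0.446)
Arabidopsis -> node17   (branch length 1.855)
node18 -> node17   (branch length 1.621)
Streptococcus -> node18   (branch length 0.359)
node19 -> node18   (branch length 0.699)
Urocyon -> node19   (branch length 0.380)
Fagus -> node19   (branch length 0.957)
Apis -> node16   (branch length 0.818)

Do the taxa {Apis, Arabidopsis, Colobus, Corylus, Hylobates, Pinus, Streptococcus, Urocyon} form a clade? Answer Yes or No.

The MRCA of the listed taxa subtends ((((Salmo,Tremarctos),Ailuropoda),Hylobates),((Larix,((Raphanus,Quercus),((Candida,Columba),(Pseudotsuga,Callithrix)))),(Puma,((Pinus,(Colobus,Corylus)),((Arabidopsis,(Streptococcus,(Urocyon,Fagus))),Apis))))).
That clade also contains Ailuropoda, Callithrix, Candida, Columba, Fagus, Larix, Pseudotsuga, Puma, Quercus, Raphanus, Salmo, Tremarctos, which are not in the proposed group, so the group is not monophyletic.

No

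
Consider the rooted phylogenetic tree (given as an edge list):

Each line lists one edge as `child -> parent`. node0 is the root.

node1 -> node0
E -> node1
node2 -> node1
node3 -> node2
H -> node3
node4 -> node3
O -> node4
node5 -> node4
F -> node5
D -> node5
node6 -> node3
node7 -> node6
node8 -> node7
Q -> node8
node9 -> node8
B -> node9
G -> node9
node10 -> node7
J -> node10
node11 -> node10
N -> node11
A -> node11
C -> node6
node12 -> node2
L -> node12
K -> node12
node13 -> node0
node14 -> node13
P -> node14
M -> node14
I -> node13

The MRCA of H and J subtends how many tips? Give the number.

11

The MRCA of H and J is the node subtending (H,(O,(F,D)),(((Q,(B,G)),(J,(N,A))),C)).
That clade contains 11 terminal taxa: A, B, C, D, F, G, H, J, N, O, Q.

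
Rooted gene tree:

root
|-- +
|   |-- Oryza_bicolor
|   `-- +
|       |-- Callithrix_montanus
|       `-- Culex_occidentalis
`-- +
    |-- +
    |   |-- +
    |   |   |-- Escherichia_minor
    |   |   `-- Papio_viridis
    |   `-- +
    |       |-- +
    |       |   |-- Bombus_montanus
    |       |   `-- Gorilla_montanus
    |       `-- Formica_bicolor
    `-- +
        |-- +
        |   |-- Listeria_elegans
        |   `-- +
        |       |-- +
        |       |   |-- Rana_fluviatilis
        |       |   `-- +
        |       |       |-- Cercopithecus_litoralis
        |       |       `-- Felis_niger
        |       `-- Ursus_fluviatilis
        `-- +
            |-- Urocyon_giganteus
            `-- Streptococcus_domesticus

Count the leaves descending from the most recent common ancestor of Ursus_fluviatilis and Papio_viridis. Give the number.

The MRCA of Ursus_fluviatilis and Papio_viridis is the node subtending (((Escherichia_minor,Papio_viridis),((Bombus_montanus,Gorilla_montanus),Formica_bicolor)),((Listeria_elegans,((Rana_fluviatilis,(Cercopithecus_litoralis,Felis_niger)),Ursus_fluviatilis)),(Urocyon_giganteus,Streptococcus_domesticus))).
That clade contains 12 terminal taxa: Bombus_montanus, Cercopithecus_litoralis, Escherichia_minor, Felis_niger, Formica_bicolor, Gorilla_montanus, Listeria_elegans, Papio_viridis, Rana_fluviatilis, Streptococcus_domesticus, Urocyon_giganteus, Ursus_fluviatilis.

12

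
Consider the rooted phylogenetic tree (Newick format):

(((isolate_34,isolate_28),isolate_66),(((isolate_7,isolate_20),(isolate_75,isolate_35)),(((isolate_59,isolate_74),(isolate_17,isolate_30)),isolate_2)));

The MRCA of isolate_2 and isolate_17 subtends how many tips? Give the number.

The MRCA of isolate_2 and isolate_17 is the node subtending (((isolate_59,isolate_74),(isolate_17,isolate_30)),isolate_2).
That clade contains 5 terminal taxa: isolate_17, isolate_2, isolate_30, isolate_59, isolate_74.

5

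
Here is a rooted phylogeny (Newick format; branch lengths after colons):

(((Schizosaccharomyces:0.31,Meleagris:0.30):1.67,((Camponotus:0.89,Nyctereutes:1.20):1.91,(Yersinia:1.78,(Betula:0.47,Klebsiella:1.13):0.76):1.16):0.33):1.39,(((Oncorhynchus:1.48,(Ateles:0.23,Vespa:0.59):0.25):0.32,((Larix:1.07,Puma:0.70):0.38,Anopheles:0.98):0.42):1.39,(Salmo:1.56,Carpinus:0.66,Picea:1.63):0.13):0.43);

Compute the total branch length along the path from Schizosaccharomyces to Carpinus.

The path runs Schizosaccharomyces → … → MRCA → … → Carpinus; the MRCA is the root of the tree.
Branch lengths along that path: 0.31 + 1.67 + 1.39 + 0.43 + 0.13 + 0.66 = 4.59.

4.59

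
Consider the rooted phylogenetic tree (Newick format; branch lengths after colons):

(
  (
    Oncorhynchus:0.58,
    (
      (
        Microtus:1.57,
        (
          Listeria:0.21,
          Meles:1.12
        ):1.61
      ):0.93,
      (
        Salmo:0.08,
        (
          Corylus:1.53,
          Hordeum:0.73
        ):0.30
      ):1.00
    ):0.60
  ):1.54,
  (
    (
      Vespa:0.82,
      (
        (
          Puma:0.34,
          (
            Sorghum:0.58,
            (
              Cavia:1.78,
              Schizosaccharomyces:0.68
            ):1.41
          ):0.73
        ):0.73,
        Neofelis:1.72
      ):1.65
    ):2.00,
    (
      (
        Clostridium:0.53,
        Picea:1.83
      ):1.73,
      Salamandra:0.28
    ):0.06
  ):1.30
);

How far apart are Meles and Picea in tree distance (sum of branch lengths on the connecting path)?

The path runs Meles → … → MRCA → … → Picea; the MRCA is the root of the tree.
Branch lengths along that path: 1.12 + 1.61 + 0.93 + 0.60 + 1.54 + 1.30 + 0.06 + 1.73 + 1.83 = 10.72.

10.72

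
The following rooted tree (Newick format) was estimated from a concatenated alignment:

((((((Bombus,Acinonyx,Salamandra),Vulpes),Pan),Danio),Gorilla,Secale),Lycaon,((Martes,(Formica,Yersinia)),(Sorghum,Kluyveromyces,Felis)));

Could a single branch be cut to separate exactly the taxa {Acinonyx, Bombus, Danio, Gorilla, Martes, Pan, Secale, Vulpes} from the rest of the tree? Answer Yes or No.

The MRCA of the listed taxa is the root, so the smallest clade containing them is the whole tree.
That clade also contains Felis, Formica, Kluyveromyces, Lycaon, Salamandra, Sorghum, Yersinia, which are not in the proposed group, so the group is not monophyletic.

No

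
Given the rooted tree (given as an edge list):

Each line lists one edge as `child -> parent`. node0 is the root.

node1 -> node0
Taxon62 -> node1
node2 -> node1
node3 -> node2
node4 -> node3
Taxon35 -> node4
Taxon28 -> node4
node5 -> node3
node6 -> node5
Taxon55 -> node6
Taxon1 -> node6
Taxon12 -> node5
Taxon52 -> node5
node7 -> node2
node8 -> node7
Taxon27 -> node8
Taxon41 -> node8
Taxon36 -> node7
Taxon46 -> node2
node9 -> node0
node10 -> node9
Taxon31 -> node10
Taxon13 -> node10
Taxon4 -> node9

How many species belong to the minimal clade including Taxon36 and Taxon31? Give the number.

14

The MRCA of Taxon36 and Taxon31 is the root, so the clade is the entire tree.
That clade contains 14 terminal taxa: Taxon1, Taxon12, Taxon13, Taxon27, Taxon28, Taxon31, Taxon35, Taxon36, Taxon4, Taxon41, Taxon46, Taxon52, Taxon55, Taxon62.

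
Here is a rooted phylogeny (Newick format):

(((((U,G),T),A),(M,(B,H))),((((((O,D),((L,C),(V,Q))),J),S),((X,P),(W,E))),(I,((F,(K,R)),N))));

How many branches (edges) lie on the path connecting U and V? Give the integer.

13

The MRCA of U and V is the root of the tree.
From U up to that node: 5 branches. From V up to the same node: 8 branches. Total: 5 + 8 = 13.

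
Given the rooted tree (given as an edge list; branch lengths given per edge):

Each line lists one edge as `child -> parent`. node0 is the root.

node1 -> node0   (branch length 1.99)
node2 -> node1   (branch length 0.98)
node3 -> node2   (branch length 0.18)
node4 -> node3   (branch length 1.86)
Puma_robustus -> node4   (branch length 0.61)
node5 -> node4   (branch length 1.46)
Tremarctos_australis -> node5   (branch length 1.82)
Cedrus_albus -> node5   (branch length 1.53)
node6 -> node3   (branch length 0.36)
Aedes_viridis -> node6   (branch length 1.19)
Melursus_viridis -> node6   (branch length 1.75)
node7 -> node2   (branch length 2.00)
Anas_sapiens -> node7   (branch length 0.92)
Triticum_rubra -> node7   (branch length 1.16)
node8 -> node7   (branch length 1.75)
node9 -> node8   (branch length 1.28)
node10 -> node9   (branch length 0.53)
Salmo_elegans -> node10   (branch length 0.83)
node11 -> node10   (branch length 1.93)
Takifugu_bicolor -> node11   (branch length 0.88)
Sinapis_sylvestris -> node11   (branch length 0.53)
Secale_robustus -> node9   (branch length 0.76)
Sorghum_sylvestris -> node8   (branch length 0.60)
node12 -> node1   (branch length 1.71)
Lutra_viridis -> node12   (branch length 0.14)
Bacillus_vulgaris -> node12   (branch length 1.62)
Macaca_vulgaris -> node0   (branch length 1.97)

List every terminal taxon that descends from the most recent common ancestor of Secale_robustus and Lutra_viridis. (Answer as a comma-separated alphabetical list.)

Aedes_viridis, Anas_sapiens, Bacillus_vulgaris, Cedrus_albus, Lutra_viridis, Melursus_viridis, Puma_robustus, Salmo_elegans, Secale_robustus, Sinapis_sylvestris, Sorghum_sylvestris, Takifugu_bicolor, Tremarctos_australis, Triticum_rubra

Tracing Secale_robustus: it sits inside ((Salmo_elegans,(Takifugu_bicolor,Sinapis_sylvestris)),Secale_robustus).
Tracing Lutra_viridis: it sits inside (Lutra_viridis,Bacillus_vulgaris).
The smallest clade enclosing both is ((((Puma_robustus,(Tremarctos_australis,Cedrus_albus)),(Aedes_viridis,Melursus_viridis)),(Anas_sapiens,Triticum_rubra,(((Salmo_elegans,(Takifugu_bicolor,Sinapis_sylvestris)),Secale_robustus),Sorghum_sylvestris))),(Lutra_viridis,Bacillus_vulgaris)); the answer is its 14 terminal taxa in alphabetical order.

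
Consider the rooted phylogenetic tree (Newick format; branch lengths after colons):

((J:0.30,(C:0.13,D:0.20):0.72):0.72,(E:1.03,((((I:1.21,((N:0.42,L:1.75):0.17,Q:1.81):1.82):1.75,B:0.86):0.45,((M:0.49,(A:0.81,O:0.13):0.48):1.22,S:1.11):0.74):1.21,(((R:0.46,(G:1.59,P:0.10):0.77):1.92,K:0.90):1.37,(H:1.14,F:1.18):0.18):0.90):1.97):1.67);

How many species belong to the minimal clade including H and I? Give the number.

15

The MRCA of H and I is the node subtending ((((I,((N,L),Q)),B),((M,(A,O)),S)),(((R,(G,P)),K),(H,F))).
That clade contains 15 terminal taxa: A, B, F, G, H, I, K, L, M, N, O, P, Q, R, S.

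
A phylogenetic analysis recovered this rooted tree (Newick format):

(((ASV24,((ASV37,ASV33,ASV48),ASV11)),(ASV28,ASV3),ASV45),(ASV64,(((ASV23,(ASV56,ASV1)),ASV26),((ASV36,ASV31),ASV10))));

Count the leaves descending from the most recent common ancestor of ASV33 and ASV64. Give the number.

16

The MRCA of ASV33 and ASV64 is the root, so the clade is the entire tree.
That clade contains 16 terminal taxa: ASV1, ASV10, ASV11, ASV23, ASV24, ASV26, ASV28, ASV3, ASV31, ASV33, ASV36, ASV37, ASV45, ASV48, ASV56, ASV64.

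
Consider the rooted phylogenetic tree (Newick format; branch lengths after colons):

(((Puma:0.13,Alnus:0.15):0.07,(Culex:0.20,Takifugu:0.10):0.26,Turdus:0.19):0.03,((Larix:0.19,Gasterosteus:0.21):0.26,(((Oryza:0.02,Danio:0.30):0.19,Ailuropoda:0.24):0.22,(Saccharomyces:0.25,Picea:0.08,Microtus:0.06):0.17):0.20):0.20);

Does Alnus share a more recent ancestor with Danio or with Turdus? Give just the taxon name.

The MRCA of Alnus and Turdus subtends ((Puma,Alnus),(Culex,Takifugu),Turdus) (5 taxa).
The MRCA of Alnus and Danio is the root, subtending the entire tree (13 taxa).
The first is nested inside the second, so Alnus shares a more recent common ancestor with Turdus.

Turdus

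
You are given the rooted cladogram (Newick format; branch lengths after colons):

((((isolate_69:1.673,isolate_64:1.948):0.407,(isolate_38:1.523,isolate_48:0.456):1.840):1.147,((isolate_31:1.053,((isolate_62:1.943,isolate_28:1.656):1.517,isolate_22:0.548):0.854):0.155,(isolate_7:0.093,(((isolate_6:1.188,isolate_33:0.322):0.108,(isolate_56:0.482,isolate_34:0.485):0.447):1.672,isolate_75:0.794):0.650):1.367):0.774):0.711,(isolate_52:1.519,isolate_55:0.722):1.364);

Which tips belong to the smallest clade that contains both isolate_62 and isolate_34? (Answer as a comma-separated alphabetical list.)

Tracing isolate_62: it sits inside (isolate_62,isolate_28).
Tracing isolate_34: it sits inside (isolate_56,isolate_34).
The smallest clade enclosing both is ((isolate_31,((isolate_62,isolate_28),isolate_22)),(isolate_7,(((isolate_6,isolate_33),(isolate_56,isolate_34)),isolate_75))); the answer is its 10 terminal taxa in alphabetical order.

isolate_22, isolate_28, isolate_31, isolate_33, isolate_34, isolate_56, isolate_6, isolate_62, isolate_7, isolate_75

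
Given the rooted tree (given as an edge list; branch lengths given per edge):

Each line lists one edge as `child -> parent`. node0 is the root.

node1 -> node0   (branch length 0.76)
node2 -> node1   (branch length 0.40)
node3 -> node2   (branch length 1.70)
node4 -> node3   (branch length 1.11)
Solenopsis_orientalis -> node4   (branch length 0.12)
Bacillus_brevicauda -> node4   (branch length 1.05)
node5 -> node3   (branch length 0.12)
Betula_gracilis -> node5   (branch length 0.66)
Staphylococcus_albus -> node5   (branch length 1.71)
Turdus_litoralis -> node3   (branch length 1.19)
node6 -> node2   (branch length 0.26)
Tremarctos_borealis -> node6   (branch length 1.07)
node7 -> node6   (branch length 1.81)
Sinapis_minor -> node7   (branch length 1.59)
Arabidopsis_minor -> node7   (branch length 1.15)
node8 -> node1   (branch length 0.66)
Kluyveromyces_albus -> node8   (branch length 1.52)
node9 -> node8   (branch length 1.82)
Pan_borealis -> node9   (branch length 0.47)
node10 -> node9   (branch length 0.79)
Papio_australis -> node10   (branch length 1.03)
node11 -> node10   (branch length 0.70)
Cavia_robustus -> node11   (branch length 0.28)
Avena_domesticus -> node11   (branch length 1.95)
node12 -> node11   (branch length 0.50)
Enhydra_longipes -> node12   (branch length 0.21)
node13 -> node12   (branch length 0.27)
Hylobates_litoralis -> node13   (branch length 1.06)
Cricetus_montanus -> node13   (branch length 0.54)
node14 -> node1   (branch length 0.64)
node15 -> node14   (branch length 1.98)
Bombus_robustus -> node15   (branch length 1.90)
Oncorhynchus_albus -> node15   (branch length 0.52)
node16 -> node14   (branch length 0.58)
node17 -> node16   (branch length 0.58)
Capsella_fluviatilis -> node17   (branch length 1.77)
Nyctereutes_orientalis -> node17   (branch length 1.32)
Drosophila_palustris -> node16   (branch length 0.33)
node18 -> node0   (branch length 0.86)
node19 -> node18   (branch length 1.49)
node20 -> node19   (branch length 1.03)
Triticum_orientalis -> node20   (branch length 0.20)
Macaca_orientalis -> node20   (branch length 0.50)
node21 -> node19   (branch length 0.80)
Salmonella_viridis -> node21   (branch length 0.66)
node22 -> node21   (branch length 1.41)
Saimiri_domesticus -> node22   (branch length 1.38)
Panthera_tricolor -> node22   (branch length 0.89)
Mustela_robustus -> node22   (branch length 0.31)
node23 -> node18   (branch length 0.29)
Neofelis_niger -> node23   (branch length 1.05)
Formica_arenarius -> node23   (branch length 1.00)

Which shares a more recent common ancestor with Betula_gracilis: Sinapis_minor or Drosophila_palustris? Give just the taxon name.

Sinapis_minor

The MRCA of Betula_gracilis and Sinapis_minor subtends (((Solenopsis_orientalis,Bacillus_brevicauda),(Betula_gracilis,Staphylococcus_albus),Turdus_litoralis),(Tremarctos_borealis,(Sinapis_minor,Arabidopsis_minor))) (8 taxa).
The MRCA of Betula_gracilis and Drosophila_palustris subtends ((((Solenopsis_orientalis,Bacillus_brevicauda),(Betula_gracilis,Staphylococcus_albus),Turdus_litoralis),(Tremarctos_borealis,(Sinapis_minor,Arabidopsis_minor))),(Kluyveromyces_albus,(Pan_borealis,(Papio_australis,(Cavia_robustus,Avena_domesticus,(Enhydra_longipes,(Hylobates_litoralis,Cricetus_montanus)))))),((Bombus_robustus,Oncorhynchus_albus),((Capsella_fluviatilis,Nyctereutes_orientalis),Drosophila_palustris))) (21 taxa).
The first is nested inside the second, so Betula_gracilis shares a more recent common ancestor with Sinapis_minor.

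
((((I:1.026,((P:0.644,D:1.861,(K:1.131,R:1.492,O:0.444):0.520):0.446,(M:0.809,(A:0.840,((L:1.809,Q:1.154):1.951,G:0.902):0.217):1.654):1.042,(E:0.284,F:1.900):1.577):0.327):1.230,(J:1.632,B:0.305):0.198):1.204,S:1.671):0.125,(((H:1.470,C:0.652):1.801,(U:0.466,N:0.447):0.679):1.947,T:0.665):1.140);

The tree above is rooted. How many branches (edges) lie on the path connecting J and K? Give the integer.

7

The MRCA of J and K is the node subtending ((I,((P,D,(K,R,O)),(M,(A,((L,Q),G))),(E,F))),(J,B)).
From J up to that node: 2 branches. From K up to the same node: 5 branches. Total: 2 + 5 = 7.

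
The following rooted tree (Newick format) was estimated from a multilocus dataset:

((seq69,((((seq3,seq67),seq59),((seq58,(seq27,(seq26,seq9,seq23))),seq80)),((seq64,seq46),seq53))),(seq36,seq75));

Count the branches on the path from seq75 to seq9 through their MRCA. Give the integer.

10

The MRCA of seq75 and seq9 is the root of the tree.
From seq75 up to that node: 2 branches. From seq9 up to the same node: 8 branches. Total: 2 + 8 = 10.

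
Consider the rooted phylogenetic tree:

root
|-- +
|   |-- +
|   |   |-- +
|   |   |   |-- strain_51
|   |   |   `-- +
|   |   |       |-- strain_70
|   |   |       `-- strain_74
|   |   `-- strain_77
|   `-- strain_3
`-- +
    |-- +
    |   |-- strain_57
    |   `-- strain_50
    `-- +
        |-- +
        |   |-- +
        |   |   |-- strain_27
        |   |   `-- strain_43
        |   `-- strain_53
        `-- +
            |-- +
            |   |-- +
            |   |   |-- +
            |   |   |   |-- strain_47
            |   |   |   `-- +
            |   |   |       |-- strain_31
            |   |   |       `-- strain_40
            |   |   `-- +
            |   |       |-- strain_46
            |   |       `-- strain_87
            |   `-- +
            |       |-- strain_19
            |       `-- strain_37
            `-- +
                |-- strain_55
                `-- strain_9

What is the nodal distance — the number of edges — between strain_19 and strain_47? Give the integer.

5

The MRCA of strain_19 and strain_47 is the node subtending (((strain_47,(strain_31,strain_40)),(strain_46,strain_87)),(strain_19,strain_37)).
From strain_19 up to that node: 2 branches. From strain_47 up to the same node: 3 branches. Total: 2 + 3 = 5.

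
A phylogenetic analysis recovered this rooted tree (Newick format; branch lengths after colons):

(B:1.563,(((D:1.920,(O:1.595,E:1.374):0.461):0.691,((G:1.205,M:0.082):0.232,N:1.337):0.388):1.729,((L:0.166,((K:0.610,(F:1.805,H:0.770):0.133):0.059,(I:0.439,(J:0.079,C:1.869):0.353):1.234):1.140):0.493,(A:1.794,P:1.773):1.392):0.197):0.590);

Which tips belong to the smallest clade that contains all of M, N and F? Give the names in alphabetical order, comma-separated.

Tracing M: it sits inside (G,M).
Tracing N: it sits inside ((G,M),N).
Tracing F: it sits inside (F,H).
The smallest clade enclosing all 3 is (((D,(O,E)),((G,M),N)),((L,((K,(F,H)),(I,(J,C)))),(A,P))); the answer is its 15 terminal taxa in alphabetical order.

A, C, D, E, F, G, H, I, J, K, L, M, N, O, P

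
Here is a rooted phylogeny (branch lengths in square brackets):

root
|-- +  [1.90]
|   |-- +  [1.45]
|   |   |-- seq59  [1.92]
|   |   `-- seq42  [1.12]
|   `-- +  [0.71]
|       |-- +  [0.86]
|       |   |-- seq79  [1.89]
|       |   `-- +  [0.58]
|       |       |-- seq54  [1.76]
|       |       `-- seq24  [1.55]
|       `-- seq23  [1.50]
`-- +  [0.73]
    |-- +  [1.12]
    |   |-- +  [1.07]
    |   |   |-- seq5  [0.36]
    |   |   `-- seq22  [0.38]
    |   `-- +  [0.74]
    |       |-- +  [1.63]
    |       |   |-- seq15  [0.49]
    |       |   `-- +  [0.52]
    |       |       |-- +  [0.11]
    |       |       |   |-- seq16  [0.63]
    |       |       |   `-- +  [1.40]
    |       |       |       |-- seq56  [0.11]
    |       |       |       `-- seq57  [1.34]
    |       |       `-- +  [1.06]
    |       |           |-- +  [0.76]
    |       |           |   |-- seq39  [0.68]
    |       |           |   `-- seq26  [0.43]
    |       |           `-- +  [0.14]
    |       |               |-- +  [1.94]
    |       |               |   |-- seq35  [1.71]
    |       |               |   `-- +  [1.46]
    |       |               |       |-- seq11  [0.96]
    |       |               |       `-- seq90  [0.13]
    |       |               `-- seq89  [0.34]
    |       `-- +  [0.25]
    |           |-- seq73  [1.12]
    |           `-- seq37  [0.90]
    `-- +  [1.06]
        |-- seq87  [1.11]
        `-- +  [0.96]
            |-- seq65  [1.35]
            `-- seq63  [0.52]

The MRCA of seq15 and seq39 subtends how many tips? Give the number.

The MRCA of seq15 and seq39 is the node subtending (seq15,((seq16,(seq56,seq57)),((seq39,seq26),((seq35,(seq11,seq90)),seq89)))).
That clade contains 10 terminal taxa: seq11, seq15, seq16, seq26, seq35, seq39, seq56, seq57, seq89, seq90.

10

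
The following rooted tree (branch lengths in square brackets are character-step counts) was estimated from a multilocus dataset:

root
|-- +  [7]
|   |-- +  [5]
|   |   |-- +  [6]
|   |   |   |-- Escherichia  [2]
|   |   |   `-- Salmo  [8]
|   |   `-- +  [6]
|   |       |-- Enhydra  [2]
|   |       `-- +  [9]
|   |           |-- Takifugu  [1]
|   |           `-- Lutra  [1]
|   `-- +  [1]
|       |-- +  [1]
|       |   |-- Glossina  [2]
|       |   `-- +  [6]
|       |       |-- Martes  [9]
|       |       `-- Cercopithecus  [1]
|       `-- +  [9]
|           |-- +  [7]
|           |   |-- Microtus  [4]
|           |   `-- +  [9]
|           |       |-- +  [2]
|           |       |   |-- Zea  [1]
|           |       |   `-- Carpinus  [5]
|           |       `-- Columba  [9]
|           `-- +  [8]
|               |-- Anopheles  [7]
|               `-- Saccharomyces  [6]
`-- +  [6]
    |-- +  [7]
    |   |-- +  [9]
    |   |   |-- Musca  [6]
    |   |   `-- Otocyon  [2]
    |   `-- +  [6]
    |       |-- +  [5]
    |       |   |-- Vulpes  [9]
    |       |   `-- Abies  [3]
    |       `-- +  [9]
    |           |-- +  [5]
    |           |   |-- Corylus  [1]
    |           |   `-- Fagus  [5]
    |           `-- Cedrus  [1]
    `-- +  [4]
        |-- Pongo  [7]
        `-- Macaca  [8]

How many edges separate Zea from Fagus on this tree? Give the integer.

The MRCA of Zea and Fagus is the root of the tree.
From Zea up to that node: 7 branches. From Fagus up to the same node: 6 branches. Total: 7 + 6 = 13.

13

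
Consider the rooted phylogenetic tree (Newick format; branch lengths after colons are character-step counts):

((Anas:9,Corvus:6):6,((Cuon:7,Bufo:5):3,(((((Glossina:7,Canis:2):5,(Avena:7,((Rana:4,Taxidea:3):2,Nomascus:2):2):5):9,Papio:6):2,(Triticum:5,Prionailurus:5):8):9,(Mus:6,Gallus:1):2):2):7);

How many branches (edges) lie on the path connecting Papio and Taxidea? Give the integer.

The MRCA of Papio and Taxidea is the node subtending (((Glossina,Canis),(Avena,((Rana,Taxidea),Nomascus))),Papio).
From Papio up to that node: 1 branch. From Taxidea up to the same node: 5 branches. Total: 1 + 5 = 6.

6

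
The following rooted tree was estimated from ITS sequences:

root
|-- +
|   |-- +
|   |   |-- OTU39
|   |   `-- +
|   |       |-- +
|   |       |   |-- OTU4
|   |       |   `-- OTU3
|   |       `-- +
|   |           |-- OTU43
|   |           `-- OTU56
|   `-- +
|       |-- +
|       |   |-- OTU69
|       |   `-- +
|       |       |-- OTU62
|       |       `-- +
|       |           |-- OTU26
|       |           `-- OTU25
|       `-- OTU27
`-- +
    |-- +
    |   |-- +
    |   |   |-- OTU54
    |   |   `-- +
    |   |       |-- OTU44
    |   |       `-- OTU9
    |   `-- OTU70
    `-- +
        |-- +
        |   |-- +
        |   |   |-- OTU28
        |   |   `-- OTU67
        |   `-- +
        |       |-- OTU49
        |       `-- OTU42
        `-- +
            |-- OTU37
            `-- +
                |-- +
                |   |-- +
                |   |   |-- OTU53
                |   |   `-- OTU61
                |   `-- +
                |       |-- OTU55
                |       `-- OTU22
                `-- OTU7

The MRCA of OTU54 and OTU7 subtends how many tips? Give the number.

14

The MRCA of OTU54 and OTU7 is the node subtending (((OTU54,(OTU44,OTU9)),OTU70),(((OTU28,OTU67),(OTU49,OTU42)),(OTU37,(((OTU53,OTU61),(OTU55,OTU22)),OTU7)))).
That clade contains 14 terminal taxa: OTU22, OTU28, OTU37, OTU42, OTU44, OTU49, OTU53, OTU54, OTU55, OTU61, OTU67, OTU7, OTU70, OTU9.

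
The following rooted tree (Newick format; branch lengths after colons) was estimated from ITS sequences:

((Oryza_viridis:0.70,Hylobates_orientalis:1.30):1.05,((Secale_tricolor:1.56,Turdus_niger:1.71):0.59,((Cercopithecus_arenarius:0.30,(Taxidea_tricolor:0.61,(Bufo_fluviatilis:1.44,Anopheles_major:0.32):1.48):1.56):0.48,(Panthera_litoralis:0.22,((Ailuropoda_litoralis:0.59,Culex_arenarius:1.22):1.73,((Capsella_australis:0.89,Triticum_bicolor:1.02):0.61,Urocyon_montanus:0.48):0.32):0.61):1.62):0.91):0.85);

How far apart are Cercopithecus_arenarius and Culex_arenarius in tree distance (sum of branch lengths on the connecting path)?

5.96

The path runs Cercopithecus_arenarius → … → MRCA → … → Culex_arenarius; the MRCA is the node subtending ((Cercopithecus_arenarius,(Taxidea_tricolor,(Bufo_fluviatilis,Anopheles_major))),(Panthera_litoralis,((Ailuropoda_litoralis,Culex_arenarius),((Capsella_australis,Triticum_bicolor),Urocyon_montanus)))).
Branch lengths along that path: 0.30 + 0.48 + 1.62 + 0.61 + 1.73 + 1.22 = 5.96.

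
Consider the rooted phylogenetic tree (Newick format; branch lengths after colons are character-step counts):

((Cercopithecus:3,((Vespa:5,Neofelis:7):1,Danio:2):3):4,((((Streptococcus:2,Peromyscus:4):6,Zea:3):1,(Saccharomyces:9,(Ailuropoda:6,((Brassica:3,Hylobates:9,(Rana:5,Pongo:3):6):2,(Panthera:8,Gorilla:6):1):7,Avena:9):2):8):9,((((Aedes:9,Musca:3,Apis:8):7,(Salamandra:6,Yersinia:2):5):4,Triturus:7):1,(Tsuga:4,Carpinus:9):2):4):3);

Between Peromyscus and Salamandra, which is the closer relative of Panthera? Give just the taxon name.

Peromyscus

The MRCA of Panthera and Peromyscus subtends (((Streptococcus,Peromyscus),Zea),(Saccharomyces,(Ailuropoda,((Brassica,Hylobates,(Rana,Pongo)),(Panthera,Gorilla)),Avena))) (12 taxa).
The MRCA of Panthera and Salamandra subtends ((((Streptococcus,Peromyscus),Zea),(Saccharomyces,(Ailuropoda,((Brassica,Hylobates,(Rana,Pongo)),(Panthera,Gorilla)),Avena))),((((Aedes,Musca,Apis),(Salamandra,Yersinia)),Triturus),(Tsuga,Carpinus))) (20 taxa).
The first is nested inside the second, so Panthera shares a more recent common ancestor with Peromyscus.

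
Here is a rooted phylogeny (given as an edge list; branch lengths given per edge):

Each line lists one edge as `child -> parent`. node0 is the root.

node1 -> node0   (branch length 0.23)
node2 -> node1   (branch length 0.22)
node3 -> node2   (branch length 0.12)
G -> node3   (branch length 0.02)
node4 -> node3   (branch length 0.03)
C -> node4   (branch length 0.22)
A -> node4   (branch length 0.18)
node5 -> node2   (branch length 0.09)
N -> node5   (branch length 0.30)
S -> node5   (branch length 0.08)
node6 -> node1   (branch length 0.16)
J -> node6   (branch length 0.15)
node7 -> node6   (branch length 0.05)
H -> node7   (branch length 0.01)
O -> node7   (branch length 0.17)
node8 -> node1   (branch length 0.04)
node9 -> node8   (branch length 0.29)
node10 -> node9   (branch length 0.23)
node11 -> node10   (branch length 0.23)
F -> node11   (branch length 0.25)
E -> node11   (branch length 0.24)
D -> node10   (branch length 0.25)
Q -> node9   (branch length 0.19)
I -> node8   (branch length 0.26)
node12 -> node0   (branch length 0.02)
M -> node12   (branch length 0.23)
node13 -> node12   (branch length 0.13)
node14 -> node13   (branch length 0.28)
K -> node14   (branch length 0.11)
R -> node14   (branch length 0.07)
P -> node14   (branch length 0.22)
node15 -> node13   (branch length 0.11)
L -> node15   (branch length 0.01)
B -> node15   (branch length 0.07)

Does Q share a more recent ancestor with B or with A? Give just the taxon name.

A

The MRCA of Q and A subtends (((G,(C,A)),(N,S)),(J,(H,O)),((((F,E),D),Q),I)) (13 taxa).
The MRCA of Q and B is the root, subtending the entire tree (19 taxa).
The first is nested inside the second, so Q shares a more recent common ancestor with A.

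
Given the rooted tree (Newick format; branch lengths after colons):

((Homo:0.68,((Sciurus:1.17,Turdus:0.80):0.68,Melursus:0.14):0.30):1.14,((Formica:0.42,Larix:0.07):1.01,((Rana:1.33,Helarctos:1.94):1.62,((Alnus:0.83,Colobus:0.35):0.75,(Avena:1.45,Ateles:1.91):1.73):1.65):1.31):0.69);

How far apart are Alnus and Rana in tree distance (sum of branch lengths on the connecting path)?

6.18

The path runs Alnus → … → MRCA → … → Rana; the MRCA is the node subtending ((Rana,Helarctos),((Alnus,Colobus),(Avena,Ateles))).
Branch lengths along that path: 0.83 + 0.75 + 1.65 + 1.62 + 1.33 = 6.18.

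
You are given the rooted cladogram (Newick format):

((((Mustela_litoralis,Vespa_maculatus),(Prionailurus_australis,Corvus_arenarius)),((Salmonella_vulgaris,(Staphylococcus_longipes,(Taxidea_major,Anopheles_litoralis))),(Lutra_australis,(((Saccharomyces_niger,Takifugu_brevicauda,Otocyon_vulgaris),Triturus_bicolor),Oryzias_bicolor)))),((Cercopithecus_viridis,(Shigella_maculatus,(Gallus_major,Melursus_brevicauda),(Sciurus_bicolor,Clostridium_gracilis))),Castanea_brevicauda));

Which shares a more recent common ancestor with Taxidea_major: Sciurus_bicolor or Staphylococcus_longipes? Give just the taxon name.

The MRCA of Taxidea_major and Staphylococcus_longipes subtends (Staphylococcus_longipes,(Taxidea_major,Anopheles_litoralis)) (3 taxa).
The MRCA of Taxidea_major and Sciurus_bicolor is the root, subtending the entire tree (21 taxa).
The first is nested inside the second, so Taxidea_major shares a more recent common ancestor with Staphylococcus_longipes.

Staphylococcus_longipes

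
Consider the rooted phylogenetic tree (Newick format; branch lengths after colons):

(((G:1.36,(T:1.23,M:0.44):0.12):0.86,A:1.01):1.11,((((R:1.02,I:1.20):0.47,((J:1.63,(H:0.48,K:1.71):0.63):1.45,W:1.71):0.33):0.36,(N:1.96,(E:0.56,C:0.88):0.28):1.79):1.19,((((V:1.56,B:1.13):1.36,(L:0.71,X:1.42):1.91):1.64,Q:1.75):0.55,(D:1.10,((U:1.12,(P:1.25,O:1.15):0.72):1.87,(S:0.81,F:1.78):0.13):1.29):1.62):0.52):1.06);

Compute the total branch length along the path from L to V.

The path runs L → … → MRCA → … → V; the MRCA is the node subtending ((V,B),(L,X)).
Branch lengths along that path: 0.71 + 1.91 + 1.36 + 1.56 = 5.54.

5.54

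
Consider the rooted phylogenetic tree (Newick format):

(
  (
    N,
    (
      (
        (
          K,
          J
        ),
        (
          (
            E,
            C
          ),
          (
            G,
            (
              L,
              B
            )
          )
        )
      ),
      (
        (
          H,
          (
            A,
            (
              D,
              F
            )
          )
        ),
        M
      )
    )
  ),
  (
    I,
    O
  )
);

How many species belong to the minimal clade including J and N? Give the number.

The MRCA of J and N is the node subtending (N,(((K,J),((E,C),(G,(L,B)))),((H,(A,(D,F))),M))).
That clade contains 13 terminal taxa: A, B, C, D, E, F, G, H, J, K, L, M, N.

13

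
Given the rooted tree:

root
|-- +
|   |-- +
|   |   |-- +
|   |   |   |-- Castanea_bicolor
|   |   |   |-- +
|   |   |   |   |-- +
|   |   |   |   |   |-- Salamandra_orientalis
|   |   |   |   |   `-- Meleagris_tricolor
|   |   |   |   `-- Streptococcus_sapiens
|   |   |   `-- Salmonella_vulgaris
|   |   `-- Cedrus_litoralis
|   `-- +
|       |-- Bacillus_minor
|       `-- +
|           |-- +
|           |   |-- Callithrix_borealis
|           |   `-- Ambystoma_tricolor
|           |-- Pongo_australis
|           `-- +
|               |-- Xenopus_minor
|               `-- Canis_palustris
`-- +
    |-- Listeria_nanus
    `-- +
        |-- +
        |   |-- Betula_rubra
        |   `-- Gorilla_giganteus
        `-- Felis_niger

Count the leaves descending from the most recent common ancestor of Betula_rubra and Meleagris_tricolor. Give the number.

16

The MRCA of Betula_rubra and Meleagris_tricolor is the root, so the clade is the entire tree.
That clade contains 16 terminal taxa: Ambystoma_tricolor, Bacillus_minor, Betula_rubra, Callithrix_borealis, Canis_palustris, Castanea_bicolor, Cedrus_litoralis, Felis_niger, Gorilla_giganteus, Listeria_nanus, Meleagris_tricolor, Pongo_australis, Salamandra_orientalis, Salmonella_vulgaris, Streptococcus_sapiens, Xenopus_minor.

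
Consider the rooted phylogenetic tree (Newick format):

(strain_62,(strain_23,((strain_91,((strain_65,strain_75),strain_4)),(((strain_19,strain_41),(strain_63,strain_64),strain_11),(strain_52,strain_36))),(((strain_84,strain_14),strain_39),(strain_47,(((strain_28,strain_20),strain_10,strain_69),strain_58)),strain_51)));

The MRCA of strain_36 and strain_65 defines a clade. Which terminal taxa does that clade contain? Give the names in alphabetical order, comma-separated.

strain_11, strain_19, strain_36, strain_4, strain_41, strain_52, strain_63, strain_64, strain_65, strain_75, strain_91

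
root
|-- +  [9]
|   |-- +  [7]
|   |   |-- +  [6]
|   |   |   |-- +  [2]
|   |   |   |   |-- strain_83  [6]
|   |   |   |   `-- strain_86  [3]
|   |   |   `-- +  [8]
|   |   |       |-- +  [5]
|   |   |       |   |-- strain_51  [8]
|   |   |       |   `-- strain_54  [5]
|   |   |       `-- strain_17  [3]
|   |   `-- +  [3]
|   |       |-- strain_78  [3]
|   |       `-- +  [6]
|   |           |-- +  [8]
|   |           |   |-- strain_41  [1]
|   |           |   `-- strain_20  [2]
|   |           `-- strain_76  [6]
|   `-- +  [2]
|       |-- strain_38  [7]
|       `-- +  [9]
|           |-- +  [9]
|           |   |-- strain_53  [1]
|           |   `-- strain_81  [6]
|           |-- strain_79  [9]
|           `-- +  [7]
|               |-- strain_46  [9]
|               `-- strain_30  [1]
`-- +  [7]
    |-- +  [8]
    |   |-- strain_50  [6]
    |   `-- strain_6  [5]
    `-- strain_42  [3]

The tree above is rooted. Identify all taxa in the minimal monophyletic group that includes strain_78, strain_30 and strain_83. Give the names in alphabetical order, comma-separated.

strain_17, strain_20, strain_30, strain_38, strain_41, strain_46, strain_51, strain_53, strain_54, strain_76, strain_78, strain_79, strain_81, strain_83, strain_86

Tracing strain_78: it sits inside (strain_78,((strain_41,strain_20),strain_76)).
Tracing strain_30: it sits inside (strain_46,strain_30).
Tracing strain_83: it sits inside (strain_83,strain_86).
The smallest clade enclosing all 3 is ((((strain_83,strain_86),((strain_51,strain_54),strain_17)),(strain_78,((strain_41,strain_20),strain_76))),(strain_38,((strain_53,strain_81),strain_79,(strain_46,strain_30)))); the answer is its 15 terminal taxa in alphabetical order.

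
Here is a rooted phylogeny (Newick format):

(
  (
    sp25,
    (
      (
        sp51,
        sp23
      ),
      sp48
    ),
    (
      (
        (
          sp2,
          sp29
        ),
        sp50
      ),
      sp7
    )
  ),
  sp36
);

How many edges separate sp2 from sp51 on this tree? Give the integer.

The MRCA of sp2 and sp51 is the node subtending (sp25,((sp51,sp23),sp48),(((sp2,sp29),sp50),sp7)).
From sp2 up to that node: 4 branches. From sp51 up to the same node: 3 branches. Total: 4 + 3 = 7.

7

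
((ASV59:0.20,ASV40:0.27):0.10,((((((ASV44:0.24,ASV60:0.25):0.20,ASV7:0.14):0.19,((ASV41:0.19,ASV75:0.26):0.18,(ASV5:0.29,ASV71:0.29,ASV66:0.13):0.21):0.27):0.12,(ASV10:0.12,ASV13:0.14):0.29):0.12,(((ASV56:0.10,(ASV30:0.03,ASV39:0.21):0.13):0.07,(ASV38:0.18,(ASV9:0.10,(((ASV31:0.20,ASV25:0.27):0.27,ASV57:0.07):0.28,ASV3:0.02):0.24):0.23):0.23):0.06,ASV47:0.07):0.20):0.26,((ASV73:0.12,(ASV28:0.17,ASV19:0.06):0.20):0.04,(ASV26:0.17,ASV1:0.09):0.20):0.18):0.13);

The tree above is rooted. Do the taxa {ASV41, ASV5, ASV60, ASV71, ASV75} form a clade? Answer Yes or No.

No

The MRCA of the listed taxa subtends (((ASV44,ASV60),ASV7),((ASV41,ASV75),(ASV5,ASV71,ASV66))).
That clade also contains ASV44, ASV66, ASV7, which are not in the proposed group, so the group is not monophyletic.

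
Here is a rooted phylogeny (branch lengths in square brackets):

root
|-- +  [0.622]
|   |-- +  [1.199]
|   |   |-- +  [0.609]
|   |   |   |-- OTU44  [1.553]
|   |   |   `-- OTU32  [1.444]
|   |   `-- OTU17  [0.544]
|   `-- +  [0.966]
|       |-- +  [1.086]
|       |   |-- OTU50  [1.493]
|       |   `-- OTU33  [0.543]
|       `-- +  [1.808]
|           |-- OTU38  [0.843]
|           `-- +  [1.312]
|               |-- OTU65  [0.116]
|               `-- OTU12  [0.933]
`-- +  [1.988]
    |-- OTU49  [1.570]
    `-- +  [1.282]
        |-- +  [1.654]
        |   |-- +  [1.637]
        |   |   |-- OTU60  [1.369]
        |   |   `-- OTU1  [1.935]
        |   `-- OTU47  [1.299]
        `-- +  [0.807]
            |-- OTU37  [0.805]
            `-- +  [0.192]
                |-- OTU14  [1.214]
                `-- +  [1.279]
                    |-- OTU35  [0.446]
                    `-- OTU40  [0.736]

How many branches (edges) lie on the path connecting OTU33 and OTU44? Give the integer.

6

The MRCA of OTU33 and OTU44 is the node subtending (((OTU44,OTU32),OTU17),((OTU50,OTU33),(OTU38,(OTU65,OTU12)))).
From OTU33 up to that node: 3 branches. From OTU44 up to the same node: 3 branches. Total: 3 + 3 = 6.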